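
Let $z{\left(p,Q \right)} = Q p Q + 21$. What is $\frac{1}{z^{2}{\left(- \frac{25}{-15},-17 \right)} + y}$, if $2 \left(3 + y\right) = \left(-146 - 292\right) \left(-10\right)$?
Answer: $\frac{9}{2293747} \approx 3.9237 \cdot 10^{-6}$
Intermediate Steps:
$z{\left(p,Q \right)} = 21 + p Q^{2}$ ($z{\left(p,Q \right)} = p Q^{2} + 21 = 21 + p Q^{2}$)
$y = 2187$ ($y = -3 + \frac{\left(-146 - 292\right) \left(-10\right)}{2} = -3 + \frac{\left(-438\right) \left(-10\right)}{2} = -3 + \frac{1}{2} \cdot 4380 = -3 + 2190 = 2187$)
$\frac{1}{z^{2}{\left(- \frac{25}{-15},-17 \right)} + y} = \frac{1}{\left(21 + - \frac{25}{-15} \left(-17\right)^{2}\right)^{2} + 2187} = \frac{1}{\left(21 + \left(-25\right) \left(- \frac{1}{15}\right) 289\right)^{2} + 2187} = \frac{1}{\left(21 + \frac{5}{3} \cdot 289\right)^{2} + 2187} = \frac{1}{\left(21 + \frac{1445}{3}\right)^{2} + 2187} = \frac{1}{\left(\frac{1508}{3}\right)^{2} + 2187} = \frac{1}{\frac{2274064}{9} + 2187} = \frac{1}{\frac{2293747}{9}} = \frac{9}{2293747}$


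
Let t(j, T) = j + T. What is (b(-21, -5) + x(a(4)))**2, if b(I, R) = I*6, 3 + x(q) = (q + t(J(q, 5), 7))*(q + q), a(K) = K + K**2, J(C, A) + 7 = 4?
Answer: 690561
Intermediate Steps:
J(C, A) = -3 (J(C, A) = -7 + 4 = -3)
t(j, T) = T + j
x(q) = -3 + 2*q*(4 + q) (x(q) = -3 + (q + (7 - 3))*(q + q) = -3 + (q + 4)*(2*q) = -3 + (4 + q)*(2*q) = -3 + 2*q*(4 + q))
b(I, R) = 6*I
(b(-21, -5) + x(a(4)))**2 = (6*(-21) + (-3 + 2*(4*(1 + 4))**2 + 8*(4*(1 + 4))))**2 = (-126 + (-3 + 2*(4*5)**2 + 8*(4*5)))**2 = (-126 + (-3 + 2*20**2 + 8*20))**2 = (-126 + (-3 + 2*400 + 160))**2 = (-126 + (-3 + 800 + 160))**2 = (-126 + 957)**2 = 831**2 = 690561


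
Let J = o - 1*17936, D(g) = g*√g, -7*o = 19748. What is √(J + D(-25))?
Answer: 5*√(-40684 - 245*I)/7 ≈ 0.4338 - 144.07*I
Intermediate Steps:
o = -19748/7 (o = -⅐*19748 = -19748/7 ≈ -2821.1)
D(g) = g^(3/2)
J = -145300/7 (J = -19748/7 - 1*17936 = -19748/7 - 17936 = -145300/7 ≈ -20757.)
√(J + D(-25)) = √(-145300/7 + (-25)^(3/2)) = √(-145300/7 - 125*I)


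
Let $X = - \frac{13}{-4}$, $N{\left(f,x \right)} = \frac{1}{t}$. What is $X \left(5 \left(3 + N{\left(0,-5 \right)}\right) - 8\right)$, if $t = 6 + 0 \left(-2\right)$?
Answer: $\frac{611}{24} \approx 25.458$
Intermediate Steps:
$t = 6$ ($t = 6 + 0 = 6$)
$N{\left(f,x \right)} = \frac{1}{6}$
$X = \frac{13}{4}$ ($X = \left(-13\right) \left(- \frac{1}{4}\right) = \frac{13}{4} \approx 3.25$)
$X \left(5 \left(3 + N{\left(0,-5 \right)}\right) - 8\right) = \frac{13 \left(5 \left(3 + \frac{1}{6}\right) - 8\right)}{4} = \frac{13 \left(5 \cdot \frac{19}{6} - 8\right)}{4} = \frac{13 \left(\frac{95}{6} - 8\right)}{4} = \frac{13}{4} \cdot \frac{47}{6} = \frac{611}{24}$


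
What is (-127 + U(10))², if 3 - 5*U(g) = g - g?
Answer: 399424/25 ≈ 15977.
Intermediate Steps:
U(g) = ⅗ (U(g) = ⅗ - (g - g)/5 = ⅗ - ⅕*0 = ⅗ + 0 = ⅗)
(-127 + U(10))² = (-127 + ⅗)² = (-632/5)² = 399424/25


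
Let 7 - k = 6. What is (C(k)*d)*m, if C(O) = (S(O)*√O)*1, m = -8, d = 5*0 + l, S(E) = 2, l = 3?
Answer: -48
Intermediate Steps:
d = 3 (d = 5*0 + 3 = 0 + 3 = 3)
k = 1 (k = 7 - 1*6 = 7 - 6 = 1)
C(O) = 2*√O (C(O) = (2*√O)*1 = 2*√O)
(C(k)*d)*m = ((2*√1)*3)*(-8) = ((2*1)*3)*(-8) = (2*3)*(-8) = 6*(-8) = -48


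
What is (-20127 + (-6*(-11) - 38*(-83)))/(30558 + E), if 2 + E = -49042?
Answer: 16907/18486 ≈ 0.91458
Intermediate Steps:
E = -49044 (E = -2 - 49042 = -49044)
(-20127 + (-6*(-11) - 38*(-83)))/(30558 + E) = (-20127 + (-6*(-11) - 38*(-83)))/(30558 - 49044) = (-20127 + (66 + 3154))/(-18486) = (-20127 + 3220)*(-1/18486) = -16907*(-1/18486) = 16907/18486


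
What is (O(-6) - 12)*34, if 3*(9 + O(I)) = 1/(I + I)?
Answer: -12869/18 ≈ -714.94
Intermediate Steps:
O(I) = -9 + 1/(6*I) (O(I) = -9 + 1/(3*(I + I)) = -9 + 1/(3*((2*I))) = -9 + (1/(2*I))/3 = -9 + 1/(6*I))
(O(-6) - 12)*34 = ((-9 + (⅙)/(-6)) - 12)*34 = ((-9 + (⅙)*(-⅙)) - 12)*34 = ((-9 - 1/36) - 12)*34 = (-325/36 - 12)*34 = -757/36*34 = -12869/18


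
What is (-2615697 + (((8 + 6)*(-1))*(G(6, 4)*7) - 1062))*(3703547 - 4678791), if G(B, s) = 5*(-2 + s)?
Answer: 2552934253316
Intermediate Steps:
G(B, s) = -10 + 5*s
(-2615697 + (((8 + 6)*(-1))*(G(6, 4)*7) - 1062))*(3703547 - 4678791) = (-2615697 + (((8 + 6)*(-1))*((-10 + 5*4)*7) - 1062))*(3703547 - 4678791) = (-2615697 + ((14*(-1))*((-10 + 20)*7) - 1062))*(-975244) = (-2615697 + (-140*7 - 1062))*(-975244) = (-2615697 + (-14*70 - 1062))*(-975244) = (-2615697 + (-980 - 1062))*(-975244) = (-2615697 - 2042)*(-975244) = -2617739*(-975244) = 2552934253316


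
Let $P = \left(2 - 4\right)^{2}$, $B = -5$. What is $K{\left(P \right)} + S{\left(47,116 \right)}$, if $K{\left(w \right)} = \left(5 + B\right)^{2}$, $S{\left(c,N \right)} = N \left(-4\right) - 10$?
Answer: $-474$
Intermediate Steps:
$P = 4$ ($P = \left(-2\right)^{2} = 4$)
$S{\left(c,N \right)} = -10 - 4 N$ ($S{\left(c,N \right)} = - 4 N - 10 = -10 - 4 N$)
$K{\left(w \right)} = 0$ ($K{\left(w \right)} = \left(5 - 5\right)^{2} = 0^{2} = 0$)
$K{\left(P \right)} + S{\left(47,116 \right)} = 0 - 474 = -474$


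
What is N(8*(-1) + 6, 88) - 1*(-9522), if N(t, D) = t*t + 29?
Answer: 9555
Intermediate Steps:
N(t, D) = 29 + t**2 (N(t, D) = t**2 + 29 = 29 + t**2)
N(8*(-1) + 6, 88) - 1*(-9522) = (29 + (8*(-1) + 6)**2) - 1*(-9522) = (29 + (-8 + 6)**2) + 9522 = (29 + (-2)**2) + 9522 = (29 + 4) + 9522 = 33 + 9522 = 9555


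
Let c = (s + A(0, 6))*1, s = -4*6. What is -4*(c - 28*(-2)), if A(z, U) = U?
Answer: -152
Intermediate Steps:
s = -24
c = -18 (c = (-24 + 6)*1 = -18*1 = -18)
-4*(c - 28*(-2)) = -4*(-18 - 28*(-2)) = -4*(-18 + 56) = -4*38 = -152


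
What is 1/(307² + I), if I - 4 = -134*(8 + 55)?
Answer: 1/85811 ≈ 1.1654e-5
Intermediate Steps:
I = -8438 (I = 4 - 134*(8 + 55) = 4 - 134*63 = 4 - 8442 = -8438)
1/(307² + I) = 1/(307² - 8438) = 1/(94249 - 8438) = 1/85811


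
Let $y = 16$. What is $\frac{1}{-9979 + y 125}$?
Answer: $- \frac{1}{7979} \approx -0.00012533$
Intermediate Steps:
$\frac{1}{-9979 + y 125} = \frac{1}{-9979 + 16 \cdot 125} = \frac{1}{-9979 + 2000} = \frac{1}{-7979} = - \frac{1}{7979}$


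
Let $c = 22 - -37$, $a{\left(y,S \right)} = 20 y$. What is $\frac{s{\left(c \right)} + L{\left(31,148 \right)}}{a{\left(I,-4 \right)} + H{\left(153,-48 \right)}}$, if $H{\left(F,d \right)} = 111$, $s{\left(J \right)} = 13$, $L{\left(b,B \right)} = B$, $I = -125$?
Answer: $- \frac{161}{2389} \approx -0.067392$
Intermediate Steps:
$c = 59$ ($c = 22 + 37 = 59$)
$\frac{s{\left(c \right)} + L{\left(31,148 \right)}}{a{\left(I,-4 \right)} + H{\left(153,-48 \right)}} = \frac{13 + 148}{20 \left(-125\right) + 111} = \frac{161}{-2500 + 111} = \frac{161}{-2389} = 161 \left(- \frac{1}{2389}\right) = - \frac{161}{2389}$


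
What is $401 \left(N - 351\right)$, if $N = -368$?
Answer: $-288319$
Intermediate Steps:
$401 \left(N - 351\right) = 401 \left(-368 - 351\right) = 401 \left(-719\right) = -288319$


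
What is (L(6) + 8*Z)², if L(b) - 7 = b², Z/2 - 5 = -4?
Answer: 3481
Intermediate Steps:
Z = 2 (Z = 10 + 2*(-4) = 10 - 8 = 2)
L(b) = 7 + b²
(L(6) + 8*Z)² = ((7 + 6²) + 8*2)² = ((7 + 36) + 16)² = (43 + 16)² = 59² = 3481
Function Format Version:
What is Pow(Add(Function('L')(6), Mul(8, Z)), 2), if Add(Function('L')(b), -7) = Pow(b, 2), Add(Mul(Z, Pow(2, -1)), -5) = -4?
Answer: 3481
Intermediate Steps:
Z = 2 (Z = Add(10, Mul(2, -4)) = Add(10, -8) = 2)
Function('L')(b) = Add(7, Pow(b, 2))
Pow(Add(Function('L')(6), Mul(8, Z)), 2) = Pow(Add(Add(7, Pow(6, 2)), Mul(8, 2)), 2) = Pow(Add(Add(7, 36), 16), 2) = Pow(Add(43, 16), 2) = Pow(59, 2) = 3481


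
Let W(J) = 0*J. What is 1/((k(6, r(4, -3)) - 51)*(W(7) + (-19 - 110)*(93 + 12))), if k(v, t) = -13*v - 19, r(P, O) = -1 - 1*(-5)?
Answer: 1/2004660 ≈ 4.9884e-7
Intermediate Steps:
r(P, O) = 4 (r(P, O) = -1 + 5 = 4)
k(v, t) = -19 - 13*v
W(J) = 0
1/((k(6, r(4, -3)) - 51)*(W(7) + (-19 - 110)*(93 + 12))) = 1/(((-19 - 13*6) - 51)*(0 + (-19 - 110)*(93 + 12))) = 1/(((-19 - 78) - 51)*(0 - 129*105)) = 1/((-97 - 51)*(0 - 13545)) = 1/(-148*(-13545)) = 1/2004660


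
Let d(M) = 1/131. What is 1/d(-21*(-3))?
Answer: 131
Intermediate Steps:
d(M) = 1/131
1/d(-21*(-3)) = 1/(1/131) = 131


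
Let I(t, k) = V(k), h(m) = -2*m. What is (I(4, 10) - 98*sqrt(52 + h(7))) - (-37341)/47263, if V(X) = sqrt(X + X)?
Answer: 37341/47263 - 98*sqrt(38) + 2*sqrt(5) ≈ -598.85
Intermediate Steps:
V(X) = sqrt(2)*sqrt(X) (V(X) = sqrt(2*X) = sqrt(2)*sqrt(X))
I(t, k) = sqrt(2)*sqrt(k)
(I(4, 10) - 98*sqrt(52 + h(7))) - (-37341)/47263 = (sqrt(2)*sqrt(10) - 98*sqrt(52 - 2*7)) - (-37341)/47263 = (2*sqrt(5) - 98*sqrt(52 - 14)) - (-37341)/47263 = (2*sqrt(5) - 98*sqrt(38)) - 1*(-37341/47263) = (-98*sqrt(38) + 2*sqrt(5)) + 37341/47263 = 37341/47263 - 98*sqrt(38) + 2*sqrt(5)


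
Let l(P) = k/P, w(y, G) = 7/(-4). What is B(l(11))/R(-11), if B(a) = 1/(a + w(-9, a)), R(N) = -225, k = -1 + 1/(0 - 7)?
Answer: 308/128475 ≈ 0.0023974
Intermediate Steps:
k = -8/7 (k = -1 + 1/(-7) = -1 - ⅐ = -8/7 ≈ -1.1429)
w(y, G) = -7/4 (w(y, G) = 7*(-¼) = -7/4)
l(P) = -8/(7*P)
B(a) = 1/(-7/4 + a) (B(a) = 1/(a - 7/4) = 1/(-7/4 + a))
B(l(11))/R(-11) = (4/(-7 + 4*(-8/7/11)))/(-225) = (4/(-7 + 4*(-8/7*1/11)))*(-1/225) = (4/(-7 + 4*(-8/77)))*(-1/225) = (4/(-7 - 32/77))*(-1/225) = (4/(-571/77))*(-1/225) = (4*(-77/571))*(-1/225) = -308/571*(-1/225) = 308/128475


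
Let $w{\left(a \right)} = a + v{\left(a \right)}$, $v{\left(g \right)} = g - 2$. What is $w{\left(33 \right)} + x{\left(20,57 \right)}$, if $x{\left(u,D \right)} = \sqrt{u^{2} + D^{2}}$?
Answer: $64 + \sqrt{3649} \approx 124.41$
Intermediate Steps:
$v{\left(g \right)} = -2 + g$
$x{\left(u,D \right)} = \sqrt{D^{2} + u^{2}}$
$w{\left(a \right)} = -2 + 2 a$ ($w{\left(a \right)} = a + \left(-2 + a\right) = -2 + 2 a$)
$w{\left(33 \right)} + x{\left(20,57 \right)} = \left(-2 + 2 \cdot 33\right) + \sqrt{57^{2} + 20^{2}} = \left(-2 + 66\right) + \sqrt{3249 + 400} = 64 + \sqrt{3649}$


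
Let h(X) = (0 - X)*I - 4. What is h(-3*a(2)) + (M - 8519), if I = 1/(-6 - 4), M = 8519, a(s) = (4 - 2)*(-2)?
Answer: -14/5 ≈ -2.8000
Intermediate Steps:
a(s) = -4 (a(s) = 2*(-2) = -4)
I = -⅒ (I = 1/(-10) = -⅒ ≈ -0.10000)
h(X) = -4 + X/10 (h(X) = (0 - X)*(-⅒) - 4 = -X*(-⅒) - 4 = X/10 - 4 = -4 + X/10)
h(-3*a(2)) + (M - 8519) = (-4 + (-3*(-4))/10) + (8519 - 8519) = (-4 + (⅒)*12) + 0 = (-4 + 6/5) + 0 = -14/5 + 0 = -14/5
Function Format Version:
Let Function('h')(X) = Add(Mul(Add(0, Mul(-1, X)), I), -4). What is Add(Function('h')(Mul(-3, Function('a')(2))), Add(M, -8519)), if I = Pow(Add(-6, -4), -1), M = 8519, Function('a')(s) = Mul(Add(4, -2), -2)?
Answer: Rational(-14, 5) ≈ -2.8000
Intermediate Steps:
Function('a')(s) = -4 (Function('a')(s) = Mul(2, -2) = -4)
I = Rational(-1, 10) (I = Pow(-10, -1) = Rational(-1, 10) ≈ -0.10000)
Function('h')(X) = Add(-4, Mul(Rational(1, 10), X)) (Function('h')(X) = Add(Mul(Add(0, Mul(-1, X)), Rational(-1, 10)), -4) = Add(Mul(Mul(-1, X), Rational(-1, 10)), -4) = Add(Mul(Rational(1, 10), X), -4) = Add(-4, Mul(Rational(1, 10), X)))
Add(Function('h')(Mul(-3, Function('a')(2))), Add(M, -8519)) = Add(Add(-4, Mul(Rational(1, 10), Mul(-3, -4))), Add(8519, -8519)) = Add(Add(-4, Mul(Rational(1, 10), 12)), 0) = Add(Add(-4, Rational(6, 5)), 0) = Add(Rational(-14, 5), 0) = Rational(-14, 5)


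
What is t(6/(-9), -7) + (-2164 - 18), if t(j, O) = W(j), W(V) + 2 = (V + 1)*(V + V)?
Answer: -19660/9 ≈ -2184.4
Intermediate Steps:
W(V) = -2 + 2*V*(1 + V) (W(V) = -2 + (V + 1)*(V + V) = -2 + (1 + V)*(2*V) = -2 + 2*V*(1 + V))
t(j, O) = -2 + 2*j + 2*j²
t(6/(-9), -7) + (-2164 - 18) = (-2 + 2*(6/(-9)) + 2*(6/(-9))²) + (-2164 - 18) = (-2 + 2*(6*(-⅑)) + 2*(6*(-⅑))²) - 2182 = (-2 + 2*(-⅔) + 2*(-⅔)²) - 2182 = (-2 - 4/3 + 2*(4/9)) - 2182 = (-2 - 4/3 + 8/9) - 2182 = -22/9 - 2182 = -19660/9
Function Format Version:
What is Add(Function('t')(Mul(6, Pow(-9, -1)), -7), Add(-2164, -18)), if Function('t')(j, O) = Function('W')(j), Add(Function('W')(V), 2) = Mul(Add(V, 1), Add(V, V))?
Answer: Rational(-19660, 9) ≈ -2184.4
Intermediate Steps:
Function('W')(V) = Add(-2, Mul(2, V, Add(1, V))) (Function('W')(V) = Add(-2, Mul(Add(V, 1), Add(V, V))) = Add(-2, Mul(Add(1, V), Mul(2, V))) = Add(-2, Mul(2, V, Add(1, V))))
Function('t')(j, O) = Add(-2, Mul(2, j), Mul(2, Pow(j, 2)))
Add(Function('t')(Mul(6, Pow(-9, -1)), -7), Add(-2164, -18)) = Add(Add(-2, Mul(2, Mul(6, Pow(-9, -1))), Mul(2, Pow(Mul(6, Pow(-9, -1)), 2))), Add(-2164, -18)) = Add(Add(-2, Mul(2, Mul(6, Rational(-1, 9))), Mul(2, Pow(Mul(6, Rational(-1, 9)), 2))), -2182) = Add(Add(-2, Mul(2, Rational(-2, 3)), Mul(2, Pow(Rational(-2, 3), 2))), -2182) = Add(Add(-2, Rational(-4, 3), Mul(2, Rational(4, 9))), -2182) = Add(Add(-2, Rational(-4, 3), Rational(8, 9)), -2182) = Add(Rational(-22, 9), -2182) = Rational(-19660, 9)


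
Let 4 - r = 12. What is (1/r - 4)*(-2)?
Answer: 33/4 ≈ 8.2500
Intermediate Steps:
r = -8 (r = 4 - 1*12 = 4 - 12 = -8)
(1/r - 4)*(-2) = (1/(-8) - 4)*(-2) = (-1/8 - 4)*(-2) = -33/8*(-2) = 33/4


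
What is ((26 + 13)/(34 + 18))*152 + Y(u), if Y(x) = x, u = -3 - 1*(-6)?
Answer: 117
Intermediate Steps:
u = 3 (u = -3 + 6 = 3)
((26 + 13)/(34 + 18))*152 + Y(u) = ((26 + 13)/(34 + 18))*152 + 3 = (39/52)*152 + 3 = (39*(1/52))*152 + 3 = (¾)*152 + 3 = 114 + 3 = 117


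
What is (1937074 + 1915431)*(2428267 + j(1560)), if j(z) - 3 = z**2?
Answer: 18730378484350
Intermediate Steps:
j(z) = 3 + z**2
(1937074 + 1915431)*(2428267 + j(1560)) = (1937074 + 1915431)*(2428267 + (3 + 1560**2)) = 3852505*(2428267 + (3 + 2433600)) = 3852505*(2428267 + 2433603) = 3852505*4861870 = 18730378484350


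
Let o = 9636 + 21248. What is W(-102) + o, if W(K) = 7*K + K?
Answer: 30068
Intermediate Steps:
W(K) = 8*K
o = 30884
W(-102) + o = 8*(-102) + 30884 = -816 + 30884 = 30068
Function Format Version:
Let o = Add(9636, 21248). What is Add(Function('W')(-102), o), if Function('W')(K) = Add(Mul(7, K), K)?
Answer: 30068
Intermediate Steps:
Function('W')(K) = Mul(8, K)
o = 30884
Add(Function('W')(-102), o) = Add(Mul(8, -102), 30884) = Add(-816, 30884) = 30068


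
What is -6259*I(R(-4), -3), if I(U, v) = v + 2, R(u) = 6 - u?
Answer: 6259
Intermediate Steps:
I(U, v) = 2 + v
-6259*I(R(-4), -3) = -6259*(2 - 3) = -6259*(-1) = 6259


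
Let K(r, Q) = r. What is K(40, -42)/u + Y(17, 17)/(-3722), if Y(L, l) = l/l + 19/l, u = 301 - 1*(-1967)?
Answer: 306164/17938179 ≈ 0.017068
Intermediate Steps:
u = 2268 (u = 301 + 1967 = 2268)
Y(L, l) = 1 + 19/l
K(40, -42)/u + Y(17, 17)/(-3722) = 40/2268 + ((19 + 17)/17)/(-3722) = 40*(1/2268) + ((1/17)*36)*(-1/3722) = 10/567 + (36/17)*(-1/3722) = 10/567 - 18/31637 = 306164/17938179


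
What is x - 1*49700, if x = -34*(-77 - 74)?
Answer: -44566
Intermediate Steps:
x = 5134 (x = -34*(-151) = 5134)
x - 1*49700 = 5134 - 1*49700 = 5134 - 49700 = -44566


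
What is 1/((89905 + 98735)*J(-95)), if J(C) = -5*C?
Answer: 1/89604000 ≈ 1.1160e-8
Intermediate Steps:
1/((89905 + 98735)*J(-95)) = 1/((89905 + 98735)*((-5*(-95)))) = 1/(188640*475) = (1/188640)*(1/475) = 1/89604000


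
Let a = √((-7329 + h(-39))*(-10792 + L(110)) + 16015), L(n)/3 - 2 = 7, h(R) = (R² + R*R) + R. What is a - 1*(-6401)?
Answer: 6401 + √46585405 ≈ 13226.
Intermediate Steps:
h(R) = R + 2*R² (h(R) = (R² + R²) + R = 2*R² + R = R + 2*R²)
L(n) = 27 (L(n) = 6 + 3*7 = 6 + 21 = 27)
a = √46585405 (a = √((-7329 - 39*(1 + 2*(-39)))*(-10792 + 27) + 16015) = √((-7329 - 39*(1 - 78))*(-10765) + 16015) = √((-7329 - 39*(-77))*(-10765) + 16015) = √((-7329 + 3003)*(-10765) + 16015) = √(-4326*(-10765) + 16015) = √(46569390 + 16015) = √46585405 ≈ 6825.4)
a - 1*(-6401) = √46585405 - 1*(-6401) = √46585405 + 6401 = 6401 + √46585405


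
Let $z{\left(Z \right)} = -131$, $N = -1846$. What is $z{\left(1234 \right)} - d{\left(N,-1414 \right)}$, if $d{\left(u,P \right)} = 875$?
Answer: $-1006$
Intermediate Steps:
$z{\left(1234 \right)} - d{\left(N,-1414 \right)} = -131 - 875 = -1006$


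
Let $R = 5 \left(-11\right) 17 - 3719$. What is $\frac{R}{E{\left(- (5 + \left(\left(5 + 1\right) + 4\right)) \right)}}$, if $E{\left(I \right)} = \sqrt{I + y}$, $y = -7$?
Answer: $\frac{2327 i \sqrt{22}}{11} \approx 992.24 i$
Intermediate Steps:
$E{\left(I \right)} = \sqrt{-7 + I}$ ($E{\left(I \right)} = \sqrt{I - 7} = \sqrt{-7 + I}$)
$R = -4654$ ($R = \left(-55\right) 17 - 3719 = -935 - 3719 = -4654$)
$\frac{R}{E{\left(- (5 + \left(\left(5 + 1\right) + 4\right)) \right)}} = - \frac{4654}{\sqrt{-7 - \left(5 + \left(\left(5 + 1\right) + 4\right)\right)}} = - \frac{4654}{\sqrt{-7 - \left(5 + \left(6 + 4\right)\right)}} = - \frac{4654}{\sqrt{-7 - \left(5 + 10\right)}} = - \frac{4654}{\sqrt{-7 - 15}} = - \frac{4654}{\sqrt{-22}} = - \frac{4654}{i \sqrt{22}} = - 4654 \left(- \frac{i \sqrt{22}}{22}\right) = \frac{2327 i \sqrt{22}}{11}$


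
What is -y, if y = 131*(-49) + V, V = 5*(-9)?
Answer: 6464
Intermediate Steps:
V = -45
y = -6464 (y = 131*(-49) - 45 = -6419 - 45 = -6464)
-y = -1*(-6464) = 6464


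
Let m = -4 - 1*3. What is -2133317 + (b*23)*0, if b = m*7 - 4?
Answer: -2133317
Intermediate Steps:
m = -7 (m = -4 - 3 = -7)
b = -53 (b = -7*7 - 4 = -49 - 4 = -53)
-2133317 + (b*23)*0 = -2133317 - 53*23*0 = -2133317 - 1219*0 = -2133317 + 0 = -2133317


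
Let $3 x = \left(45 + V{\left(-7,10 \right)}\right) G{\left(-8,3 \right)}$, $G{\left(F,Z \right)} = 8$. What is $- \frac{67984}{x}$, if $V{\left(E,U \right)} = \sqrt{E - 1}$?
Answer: $- \frac{1147230}{2033} + \frac{50988 i \sqrt{2}}{2033} \approx -564.3 + 35.469 i$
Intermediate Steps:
$V{\left(E,U \right)} = \sqrt{-1 + E}$
$x = 120 + \frac{16 i \sqrt{2}}{3}$ ($x = \frac{\left(45 + \sqrt{-1 - 7}\right) 8}{3} = \frac{\left(45 + \sqrt{-8}\right) 8}{3} = \frac{\left(45 + 2 i \sqrt{2}\right) 8}{3} = \frac{360 + 16 i \sqrt{2}}{3} = 120 + \frac{16 i \sqrt{2}}{3} \approx 120.0 + 7.5425 i$)
$- \frac{67984}{x} = - \frac{67984}{120 + \frac{16 i \sqrt{2}}{3}}$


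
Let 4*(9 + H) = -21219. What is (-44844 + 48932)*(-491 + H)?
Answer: -23729818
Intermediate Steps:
H = -21255/4 (H = -9 + (1/4)*(-21219) = -9 - 21219/4 = -21255/4 ≈ -5313.8)
(-44844 + 48932)*(-491 + H) = (-44844 + 48932)*(-491 - 21255/4) = 4088*(-23219/4) = -23729818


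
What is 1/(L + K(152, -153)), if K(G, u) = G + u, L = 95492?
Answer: 1/95491 ≈ 1.0472e-5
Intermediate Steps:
1/(L + K(152, -153)) = 1/(95492 + (152 - 153)) = 1/(95492 - 1) = 1/95491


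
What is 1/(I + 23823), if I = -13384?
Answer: 1/10439 ≈ 9.5795e-5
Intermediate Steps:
1/(I + 23823) = 1/(-13384 + 23823) = 1/10439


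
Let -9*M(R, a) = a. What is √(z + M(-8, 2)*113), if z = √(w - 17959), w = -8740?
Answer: √(-226 + 9*I*√26699)/3 ≈ 8.3727 + 9.7578*I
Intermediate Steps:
M(R, a) = -a/9
z = I*√26699 (z = √(-8740 - 17959) = √(-26699) = I*√26699 ≈ 163.4*I)
√(z + M(-8, 2)*113) = √(I*√26699 - ⅑*2*113) = √(I*√26699 - 2/9*113) = √(I*√26699 - 226/9) = √(-226/9 + I*√26699)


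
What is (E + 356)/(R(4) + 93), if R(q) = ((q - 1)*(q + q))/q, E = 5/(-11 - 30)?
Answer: 14591/4059 ≈ 3.5947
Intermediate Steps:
E = -5/41 (E = 5/(-41) = 5*(-1/41) = -5/41 ≈ -0.12195)
R(q) = -2 + 2*q (R(q) = ((-1 + q)*(2*q))/q = (2*q*(-1 + q))/q = -2 + 2*q)
(E + 356)/(R(4) + 93) = (-5/41 + 356)/((-2 + 2*4) + 93) = 14591/(41*((-2 + 8) + 93)) = 14591/(41*(6 + 93)) = (14591/41)/99 = (14591/41)*(1/99) = 14591/4059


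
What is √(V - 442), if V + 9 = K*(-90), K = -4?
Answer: I*√91 ≈ 9.5394*I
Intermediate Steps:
V = 351 (V = -9 - 4*(-90) = -9 + 360 = 351)
√(V - 442) = √(351 - 442) = √(-91) = I*√91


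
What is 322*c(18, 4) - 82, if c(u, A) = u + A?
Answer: 7002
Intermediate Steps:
c(u, A) = A + u
322*c(18, 4) - 82 = 322*(4 + 18) - 82 = 322*22 - 82 = 7084 - 82 = 7002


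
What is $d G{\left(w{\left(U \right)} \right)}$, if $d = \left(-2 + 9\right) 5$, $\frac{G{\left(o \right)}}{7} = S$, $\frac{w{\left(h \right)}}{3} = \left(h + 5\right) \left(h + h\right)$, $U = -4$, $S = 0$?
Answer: $0$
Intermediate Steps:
$w{\left(h \right)} = 6 h \left(5 + h\right)$ ($w{\left(h \right)} = 3 \left(h + 5\right) \left(h + h\right) = 3 \left(5 + h\right) 2 h = 3 \cdot 2 h \left(5 + h\right) = 6 h \left(5 + h\right)$)
$G{\left(o \right)} = 0$ ($G{\left(o \right)} = 7 \cdot 0 = 0$)
$d = 35$ ($d = 7 \cdot 5 = 35$)
$d G{\left(w{\left(U \right)} \right)} = 35 \cdot 0 = 0$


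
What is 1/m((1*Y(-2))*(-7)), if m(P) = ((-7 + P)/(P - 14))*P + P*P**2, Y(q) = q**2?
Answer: -3/65926 ≈ -4.5506e-5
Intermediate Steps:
m(P) = P**3 + P*(-7 + P)/(-14 + P) (m(P) = ((-7 + P)/(-14 + P))*P + P**3 = P*(-7 + P)/(-14 + P) + P**3 = P**3 + P*(-7 + P)/(-14 + P))
1/m((1*Y(-2))*(-7)) = 1/(((1*(-2)**2)*(-7))*(-7 + (1*(-2)**2)*(-7) + ((1*(-2)**2)*(-7))**3 - 14*((1*(-2)**2)*(-7))**2)/(-14 + (1*(-2)**2)*(-7))) = 1/(((1*4)*(-7))*(-7 + (1*4)*(-7) + ((1*4)*(-7))**3 - 14*((1*4)*(-7))**2)/(-14 + (1*4)*(-7))) = 1/((4*(-7))*(-7 + 4*(-7) + (4*(-7))**3 - 14*(4*(-7))**2)/(-14 + 4*(-7))) = 1/(-28*(-7 - 28 + (-28)**3 - 14*(-28)**2)/(-14 - 28)) = 1/(-28*(-7 - 28 - 21952 - 14*784)/(-42)) = 1/(-28*(-1/42)*(-7 - 28 - 21952 - 10976)) = 1/(-28*(-1/42)*(-32963)) = 1/(-65926/3) = -3/65926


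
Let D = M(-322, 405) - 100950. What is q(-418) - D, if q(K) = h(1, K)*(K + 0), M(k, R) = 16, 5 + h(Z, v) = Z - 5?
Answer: 104696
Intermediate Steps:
h(Z, v) = -10 + Z (h(Z, v) = -5 + (Z - 5) = -5 + (-5 + Z) = -10 + Z)
q(K) = -9*K (q(K) = (-10 + 1)*(K + 0) = -9*K)
D = -100934 (D = 16 - 100950 = -100934)
q(-418) - D = -9*(-418) - 1*(-100934) = 3762 + 100934 = 104696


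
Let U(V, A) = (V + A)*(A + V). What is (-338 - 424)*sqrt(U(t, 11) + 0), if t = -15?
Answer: -3048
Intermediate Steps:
U(V, A) = (A + V)**2 (U(V, A) = (A + V)*(A + V) = (A + V)**2)
(-338 - 424)*sqrt(U(t, 11) + 0) = (-338 - 424)*sqrt((11 - 15)**2 + 0) = -762*sqrt((-4)**2 + 0) = -762*sqrt(16 + 0) = -762*sqrt(16) = -762*4 = -3048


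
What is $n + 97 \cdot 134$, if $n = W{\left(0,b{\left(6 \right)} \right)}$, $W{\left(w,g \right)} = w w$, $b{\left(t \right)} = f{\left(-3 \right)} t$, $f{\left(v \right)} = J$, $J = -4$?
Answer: $12998$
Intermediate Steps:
$f{\left(v \right)} = -4$
$b{\left(t \right)} = - 4 t$
$W{\left(w,g \right)} = w^{2}$
$n = 0$ ($n = 0^{2} = 0$)
$n + 97 \cdot 134 = 0 + 97 \cdot 134 = 0 + 12998 = 12998$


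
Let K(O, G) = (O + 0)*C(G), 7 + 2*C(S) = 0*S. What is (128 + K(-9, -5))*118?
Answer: 18821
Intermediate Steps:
C(S) = -7/2 (C(S) = -7/2 + (0*S)/2 = -7/2 + (1/2)*0 = -7/2 + 0 = -7/2)
K(O, G) = -7*O/2 (K(O, G) = (O + 0)*(-7/2) = O*(-7/2) = -7*O/2)
(128 + K(-9, -5))*118 = (128 - 7/2*(-9))*118 = (128 + 63/2)*118 = (319/2)*118 = 18821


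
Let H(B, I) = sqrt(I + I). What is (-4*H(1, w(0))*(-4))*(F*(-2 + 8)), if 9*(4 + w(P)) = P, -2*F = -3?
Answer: 288*I*sqrt(2) ≈ 407.29*I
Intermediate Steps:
F = 3/2 (F = -1/2*(-3) = 3/2 ≈ 1.5000)
w(P) = -4 + P/9
H(B, I) = sqrt(2)*sqrt(I) (H(B, I) = sqrt(2*I) = sqrt(2)*sqrt(I))
(-4*H(1, w(0))*(-4))*(F*(-2 + 8)) = (-4*sqrt(2)*sqrt(-4 + (1/9)*0)*(-4))*(3*(-2 + 8)/2) = (-4*sqrt(2)*sqrt(-4 + 0)*(-4))*((3/2)*6) = (-4*sqrt(2)*sqrt(-4)*(-4))*9 = (-4*sqrt(2)*2*I*(-4))*9 = (-8*I*sqrt(2)*(-4))*9 = (32*I*sqrt(2))*9 = 288*I*sqrt(2)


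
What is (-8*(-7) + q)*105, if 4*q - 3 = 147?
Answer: 19635/2 ≈ 9817.5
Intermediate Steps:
q = 75/2 (q = ¾ + (¼)*147 = ¾ + 147/4 = 75/2 ≈ 37.500)
(-8*(-7) + q)*105 = (-8*(-7) + 75/2)*105 = (56 + 75/2)*105 = (187/2)*105 = 19635/2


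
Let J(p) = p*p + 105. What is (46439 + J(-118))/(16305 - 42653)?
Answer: -15117/6587 ≈ -2.2950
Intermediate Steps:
J(p) = 105 + p² (J(p) = p² + 105 = 105 + p²)
(46439 + J(-118))/(16305 - 42653) = (46439 + (105 + (-118)²))/(16305 - 42653) = (46439 + (105 + 13924))/(-26348) = (46439 + 14029)*(-1/26348) = 60468*(-1/26348) = -15117/6587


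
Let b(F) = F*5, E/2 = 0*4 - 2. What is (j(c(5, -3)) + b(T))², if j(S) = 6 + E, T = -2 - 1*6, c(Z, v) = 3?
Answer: 1444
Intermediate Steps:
E = -4 (E = 2*(0*4 - 2) = 2*(0 - 2) = 2*(-2) = -4)
T = -8 (T = -2 - 6 = -8)
j(S) = 2 (j(S) = 6 - 4 = 2)
b(F) = 5*F
(j(c(5, -3)) + b(T))² = (2 + 5*(-8))² = (2 - 40)² = (-38)² = 1444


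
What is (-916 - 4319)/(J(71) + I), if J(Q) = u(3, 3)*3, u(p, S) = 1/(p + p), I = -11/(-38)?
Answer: -6631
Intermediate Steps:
I = 11/38 (I = -1/38*(-11) = 11/38 ≈ 0.28947)
u(p, S) = 1/(2*p)
J(Q) = ½ (J(Q) = ((½)/3)*3 = ((½)*(⅓))*3 = (⅙)*3 = ½)
(-916 - 4319)/(J(71) + I) = (-916 - 4319)/(½ + 11/38) = -5235/15/19 = -5235*19/15 = -6631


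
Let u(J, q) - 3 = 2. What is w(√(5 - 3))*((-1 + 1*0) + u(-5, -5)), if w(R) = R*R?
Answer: 8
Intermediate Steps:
u(J, q) = 5 (u(J, q) = 3 + 2 = 5)
w(R) = R²
w(√(5 - 3))*((-1 + 1*0) + u(-5, -5)) = (√(5 - 3))²*((-1 + 1*0) + 5) = (√2)²*((-1 + 0) + 5) = 2*(-1 + 5) = 2*4 = 8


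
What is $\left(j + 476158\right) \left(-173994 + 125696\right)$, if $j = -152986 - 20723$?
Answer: $-14607681802$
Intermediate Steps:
$j = -173709$
$\left(j + 476158\right) \left(-173994 + 125696\right) = \left(-173709 + 476158\right) \left(-173994 + 125696\right) = 302449 \left(-48298\right) = -14607681802$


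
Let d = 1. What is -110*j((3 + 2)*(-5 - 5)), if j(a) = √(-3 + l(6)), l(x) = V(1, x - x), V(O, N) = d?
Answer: -110*I*√2 ≈ -155.56*I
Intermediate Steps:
V(O, N) = 1
l(x) = 1
j(a) = I*√2 (j(a) = √(-3 + 1) = √(-2) = I*√2)
-110*j((3 + 2)*(-5 - 5)) = -110*I*√2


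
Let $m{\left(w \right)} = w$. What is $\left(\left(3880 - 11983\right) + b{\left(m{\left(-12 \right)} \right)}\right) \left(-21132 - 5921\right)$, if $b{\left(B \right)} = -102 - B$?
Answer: $221645229$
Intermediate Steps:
$\left(\left(3880 - 11983\right) + b{\left(m{\left(-12 \right)} \right)}\right) \left(-21132 - 5921\right) = \left(\left(3880 - 11983\right) - 90\right) \left(-21132 - 5921\right) = \left(\left(3880 - 11983\right) + \left(-102 + 12\right)\right) \left(-27053\right) = \left(-8103 - 90\right) \left(-27053\right) = \left(-8193\right) \left(-27053\right) = 221645229$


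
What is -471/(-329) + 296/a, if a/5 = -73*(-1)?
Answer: 269299/120085 ≈ 2.2426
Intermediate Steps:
a = 365 (a = 5*(-73*(-1)) = 5*73 = 365)
-471/(-329) + 296/a = -471/(-329) + 296/365 = -471*(-1/329) + 296*(1/365) = 471/329 + 296/365 = 269299/120085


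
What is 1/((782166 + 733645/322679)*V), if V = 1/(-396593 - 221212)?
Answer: -199352699595/252389276359 ≈ -0.78986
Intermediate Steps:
V = -1/617805 (V = 1/(-617805) = -1/617805 ≈ -1.6186e-6)
1/((782166 + 733645/322679)*V) = 1/((782166 + 733645/322679)*(-1/617805)) = -617805/(782166 + 733645*(1/322679)) = -617805/(782166 + 733645/322679) = -617805/(252389276359/322679) = (322679/252389276359)*(-617805) = -199352699595/252389276359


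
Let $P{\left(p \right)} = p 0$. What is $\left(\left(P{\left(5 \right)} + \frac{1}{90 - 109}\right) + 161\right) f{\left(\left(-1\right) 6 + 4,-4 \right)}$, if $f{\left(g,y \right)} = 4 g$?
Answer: $- \frac{24464}{19} \approx -1287.6$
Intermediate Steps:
$P{\left(p \right)} = 0$
$\left(\left(P{\left(5 \right)} + \frac{1}{90 - 109}\right) + 161\right) f{\left(\left(-1\right) 6 + 4,-4 \right)} = \left(\left(0 + \frac{1}{90 - 109}\right) + 161\right) 4 \left(\left(-1\right) 6 + 4\right) = \left(\left(0 + \frac{1}{-19}\right) + 161\right) 4 \left(-6 + 4\right) = \left(\left(0 - \frac{1}{19}\right) + 161\right) 4 \left(-2\right) = \left(- \frac{1}{19} + 161\right) \left(-8\right) = \frac{3058}{19} \left(-8\right) = - \frac{24464}{19}$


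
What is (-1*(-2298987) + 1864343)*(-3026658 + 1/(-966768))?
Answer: -6091110207506339425/483384 ≈ -1.2601e+13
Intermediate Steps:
(-1*(-2298987) + 1864343)*(-3026658 + 1/(-966768)) = (2298987 + 1864343)*(-3026658 - 1/966768) = 4163330*(-2926076101345/966768) = -6091110207506339425/483384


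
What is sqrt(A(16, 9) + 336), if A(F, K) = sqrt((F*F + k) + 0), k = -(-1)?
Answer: sqrt(336 + sqrt(257)) ≈ 18.762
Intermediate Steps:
k = 1 (k = -1*(-1) = 1)
A(F, K) = sqrt(1 + F**2) (A(F, K) = sqrt((F*F + 1) + 0) = sqrt((F**2 + 1) + 0) = sqrt((1 + F**2) + 0) = sqrt(1 + F**2))
sqrt(A(16, 9) + 336) = sqrt(sqrt(1 + 16**2) + 336) = sqrt(sqrt(1 + 256) + 336) = sqrt(sqrt(257) + 336) = sqrt(336 + sqrt(257))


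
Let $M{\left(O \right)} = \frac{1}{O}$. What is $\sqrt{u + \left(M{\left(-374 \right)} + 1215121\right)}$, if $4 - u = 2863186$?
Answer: $\frac{i \sqrt{230524180810}}{374} \approx 1283.8 i$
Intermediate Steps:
$u = -2863182$ ($u = 4 - 2863186 = -2863182$)
$\sqrt{u + \left(M{\left(-374 \right)} + 1215121\right)} = \sqrt{-2863182 + \left(\frac{1}{-374} + 1215121\right)} = \sqrt{-2863182 + \left(- \frac{1}{374} + 1215121\right)} = \sqrt{-2863182 + \frac{454455253}{374}} = \sqrt{- \frac{616374815}{374}} = \frac{i \sqrt{230524180810}}{374}$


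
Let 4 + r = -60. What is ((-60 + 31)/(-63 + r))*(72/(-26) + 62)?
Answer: 22330/1651 ≈ 13.525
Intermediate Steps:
r = -64 (r = -4 - 60 = -64)
((-60 + 31)/(-63 + r))*(72/(-26) + 62) = ((-60 + 31)/(-63 - 64))*(72/(-26) + 62) = (-29/(-127))*(72*(-1/26) + 62) = (-29*(-1/127))*(-36/13 + 62) = (29/127)*(770/13) = 22330/1651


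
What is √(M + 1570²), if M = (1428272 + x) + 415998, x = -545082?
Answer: 6*√104558 ≈ 1940.1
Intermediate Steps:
M = 1299188 (M = (1428272 - 545082) + 415998 = 883190 + 415998 = 1299188)
√(M + 1570²) = √(1299188 + 1570²) = √(1299188 + 2464900) = √3764088 = 6*√104558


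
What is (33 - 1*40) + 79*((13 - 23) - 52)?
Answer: -4905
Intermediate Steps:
(33 - 1*40) + 79*((13 - 23) - 52) = (33 - 40) + 79*(-10 - 52) = -7 + 79*(-62) = -7 - 4898 = -4905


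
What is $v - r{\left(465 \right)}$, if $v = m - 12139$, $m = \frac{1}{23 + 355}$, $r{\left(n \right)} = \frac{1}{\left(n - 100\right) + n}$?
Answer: $- \frac{952122352}{78435} \approx -12139.0$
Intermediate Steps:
$r{\left(n \right)} = \frac{1}{-100 + 2 n}$ ($r{\left(n \right)} = \frac{1}{\left(n - 100\right) + n} = \frac{1}{\left(-100 + n\right) + n} = \frac{1}{-100 + 2 n}$)
$m = \frac{1}{378} \approx 0.0026455$
$v = - \frac{4588541}{378}$ ($v = \frac{1}{378} - 12139 = - \frac{4588541}{378} \approx -12139.0$)
$v - r{\left(465 \right)} = - \frac{4588541}{378} - \frac{1}{2 \left(-50 + 465\right)} = - \frac{4588541}{378} - \frac{1}{2 \cdot 415} = - \frac{4588541}{378} - \frac{1}{2} \cdot \frac{1}{415} = - \frac{4588541}{378} - \frac{1}{830} = - \frac{952122352}{78435}$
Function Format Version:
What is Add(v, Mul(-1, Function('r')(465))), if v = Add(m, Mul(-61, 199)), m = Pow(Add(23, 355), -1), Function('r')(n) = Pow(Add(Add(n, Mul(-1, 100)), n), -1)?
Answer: Rational(-952122352, 78435) ≈ -12139.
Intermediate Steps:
Function('r')(n) = Pow(Add(-100, Mul(2, n)), -1) (Function('r')(n) = Pow(Add(Add(n, -100), n), -1) = Pow(Add(Add(-100, n), n), -1) = Pow(Add(-100, Mul(2, n)), -1))
m = Rational(1, 378) (m = Pow(378, -1) = Rational(1, 378) ≈ 0.0026455)
v = Rational(-4588541, 378) (v = Add(Rational(1, 378), Mul(-61, 199)) = Add(Rational(1, 378), -12139) = Rational(-4588541, 378) ≈ -12139.)
Add(v, Mul(-1, Function('r')(465))) = Add(Rational(-4588541, 378), Mul(-1, Mul(Rational(1, 2), Pow(Add(-50, 465), -1)))) = Add(Rational(-4588541, 378), Mul(-1, Mul(Rational(1, 2), Pow(415, -1)))) = Add(Rational(-4588541, 378), Mul(-1, Mul(Rational(1, 2), Rational(1, 415)))) = Add(Rational(-4588541, 378), Mul(-1, Rational(1, 830))) = Add(Rational(-4588541, 378), Rational(-1, 830)) = Rational(-952122352, 78435)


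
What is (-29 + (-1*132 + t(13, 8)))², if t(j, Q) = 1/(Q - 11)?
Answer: 234256/9 ≈ 26028.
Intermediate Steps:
t(j, Q) = 1/(-11 + Q)
(-29 + (-1*132 + t(13, 8)))² = (-29 + (-1*132 + 1/(-11 + 8)))² = (-29 + (-132 + 1/(-3)))² = (-29 + (-132 - ⅓))² = (-29 - 397/3)² = (-484/3)² = 234256/9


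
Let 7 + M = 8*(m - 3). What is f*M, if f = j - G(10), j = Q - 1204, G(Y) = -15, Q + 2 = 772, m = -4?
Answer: 26397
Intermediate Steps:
Q = 770 (Q = -2 + 772 = 770)
j = -434 (j = 770 - 1204 = -434)
f = -419 (f = -434 - 1*(-15) = -434 + 15 = -419)
M = -63 (M = -7 + 8*(-4 - 3) = -7 + 8*(-7) = -7 - 56 = -63)
f*M = -419*(-63) = 26397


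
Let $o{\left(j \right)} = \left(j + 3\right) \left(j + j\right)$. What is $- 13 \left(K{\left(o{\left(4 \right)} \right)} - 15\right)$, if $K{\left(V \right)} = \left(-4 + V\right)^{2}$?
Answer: $-34957$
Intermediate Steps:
$o{\left(j \right)} = 2 j \left(3 + j\right)$ ($o{\left(j \right)} = \left(3 + j\right) 2 j = 2 j \left(3 + j\right)$)
$- 13 \left(K{\left(o{\left(4 \right)} \right)} - 15\right) = - 13 \left(\left(-4 + 2 \cdot 4 \left(3 + 4\right)\right)^{2} - 15\right) = - 13 \left(\left(-4 + 2 \cdot 4 \cdot 7\right)^{2} - 15\right) = - 13 \left(\left(-4 + 56\right)^{2} - 15\right) = - 13 \left(52^{2} - 15\right) = - 13 \left(2704 - 15\right) = \left(-13\right) 2689 = -34957$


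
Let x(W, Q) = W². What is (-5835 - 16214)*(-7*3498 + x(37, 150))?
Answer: 509706733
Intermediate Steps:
(-5835 - 16214)*(-7*3498 + x(37, 150)) = (-5835 - 16214)*(-7*3498 + 37²) = -22049*(-24486 + 1369) = -22049*(-23117) = 509706733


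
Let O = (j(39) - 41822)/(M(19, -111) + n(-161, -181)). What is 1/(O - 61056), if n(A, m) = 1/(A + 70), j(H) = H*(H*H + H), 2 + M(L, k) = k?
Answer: -5142/314815271 ≈ -1.6333e-5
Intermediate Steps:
M(L, k) = -2 + k
j(H) = H*(H + H**2) (j(H) = H*(H**2 + H) = H*(H + H**2))
n(A, m) = 1/(70 + A)
O = -865319/5142 (O = (39**2*(1 + 39) - 41822)/((-2 - 111) + 1/(70 - 161)) = (1521*40 - 41822)/(-113 + 1/(-91)) = (60840 - 41822)/(-113 - 1/91) = 19018/(-10284/91) = 19018*(-91/10284) = -865319/5142 ≈ -168.28)
1/(O - 61056) = 1/(-865319/5142 - 61056) = 1/(-314815271/5142) = -5142/314815271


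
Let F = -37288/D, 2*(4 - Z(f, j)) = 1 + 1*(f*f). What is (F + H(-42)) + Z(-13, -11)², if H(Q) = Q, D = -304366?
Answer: 992099621/152183 ≈ 6519.1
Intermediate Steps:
Z(f, j) = 7/2 - f²/2 (Z(f, j) = 4 - (1 + 1*(f*f))/2 = 4 - (1 + 1*f²)/2 = 4 - (1 + f²)/2 = 4 + (-½ - f²/2) = 7/2 - f²/2)
F = 18644/152183 (F = -37288/(-304366) = -37288*(-1/304366) = 18644/152183 ≈ 0.12251)
(F + H(-42)) + Z(-13, -11)² = (18644/152183 - 42) + (7/2 - ½*(-13)²)² = -6373042/152183 + (7/2 - ½*169)² = -6373042/152183 + (7/2 - 169/2)² = -6373042/152183 + (-81)² = -6373042/152183 + 6561 = 992099621/152183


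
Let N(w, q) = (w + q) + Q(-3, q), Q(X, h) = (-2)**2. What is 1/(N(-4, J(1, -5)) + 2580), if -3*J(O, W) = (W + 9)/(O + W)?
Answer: 3/7741 ≈ 0.00038755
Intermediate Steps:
Q(X, h) = 4
J(O, W) = -(9 + W)/(3*(O + W)) (J(O, W) = -(W + 9)/(3*(O + W)) = -(9 + W)/(3*(O + W)))
N(w, q) = 4 + q + w (N(w, q) = (w + q) + 4 = (q + w) + 4 = 4 + q + w)
1/(N(-4, J(1, -5)) + 2580) = 1/((4 + (-3 - 1/3*(-5))/(1 - 5) - 4) + 2580) = 1/((4 + (-3 + 5/3)/(-4) - 4) + 2580) = 1/((4 - 1/4*(-4/3) - 4) + 2580) = 1/((4 + 1/3 - 4) + 2580) = 1/(1/3 + 2580) = 1/(7741/3) = 3/7741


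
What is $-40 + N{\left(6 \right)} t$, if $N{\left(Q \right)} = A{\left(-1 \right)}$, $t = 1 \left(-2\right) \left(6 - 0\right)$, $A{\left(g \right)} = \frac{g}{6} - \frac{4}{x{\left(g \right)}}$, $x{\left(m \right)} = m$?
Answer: $-86$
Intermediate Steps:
$A{\left(g \right)} = - \frac{4}{g} + \frac{g}{6}$ ($A{\left(g \right)} = \frac{g}{6} - \frac{4}{g} = - \frac{4}{g} + \frac{g}{6}$)
$t = -12$ ($t = - 2 \left(6 + 0\right) = \left(-2\right) 6 = -12$)
$N{\left(Q \right)} = \frac{23}{6}$ ($N{\left(Q \right)} = - \frac{4}{-1} + \frac{1}{6} \left(-1\right) = \left(-4\right) \left(-1\right) - \frac{1}{6} = 4 - \frac{1}{6} = \frac{23}{6}$)
$-40 + N{\left(6 \right)} t = -40 + \frac{23}{6} \left(-12\right) = -40 - 46 = -86$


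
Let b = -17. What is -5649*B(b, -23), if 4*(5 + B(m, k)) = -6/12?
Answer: 231609/8 ≈ 28951.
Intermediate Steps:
B(m, k) = -41/8 (B(m, k) = -5 + (-6/12)/4 = -5 + (-6*1/12)/4 = -5 + (1/4)*(-1/2) = -5 - 1/8 = -41/8)
-5649*B(b, -23) = -5649*(-41/8) = 231609/8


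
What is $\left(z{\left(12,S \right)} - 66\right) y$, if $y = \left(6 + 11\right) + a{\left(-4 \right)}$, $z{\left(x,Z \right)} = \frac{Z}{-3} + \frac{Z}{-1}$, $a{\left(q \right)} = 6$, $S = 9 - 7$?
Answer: $- \frac{4738}{3} \approx -1579.3$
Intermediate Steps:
$S = 2$
$z{\left(x,Z \right)} = - \frac{4 Z}{3}$ ($z{\left(x,Z \right)} = Z \left(- \frac{1}{3}\right) + Z \left(-1\right) = - \frac{Z}{3} - Z = - \frac{4 Z}{3}$)
$y = 23$ ($y = \left(6 + 11\right) + 6 = 17 + 6 = 23$)
$\left(z{\left(12,S \right)} - 66\right) y = \left(\left(- \frac{4}{3}\right) 2 - 66\right) 23 = \left(- \frac{8}{3} - 66\right) 23 = \left(- \frac{206}{3}\right) 23 = - \frac{4738}{3}$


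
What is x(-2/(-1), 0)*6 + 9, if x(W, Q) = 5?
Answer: 39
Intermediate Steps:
x(-2/(-1), 0)*6 + 9 = 5*6 + 9 = 30 + 9 = 39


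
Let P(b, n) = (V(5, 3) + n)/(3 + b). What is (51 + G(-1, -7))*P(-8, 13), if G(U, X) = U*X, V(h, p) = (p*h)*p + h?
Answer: -3654/5 ≈ -730.80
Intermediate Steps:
V(h, p) = h + h*p² (V(h, p) = (h*p)*p + h = h*p² + h = h + h*p²)
P(b, n) = (50 + n)/(3 + b) (P(b, n) = (5*(1 + 3²) + n)/(3 + b) = (5*(1 + 9) + n)/(3 + b) = (5*10 + n)/(3 + b) = (50 + n)/(3 + b))
(51 + G(-1, -7))*P(-8, 13) = (51 - 1*(-7))*((50 + 13)/(3 - 8)) = (51 + 7)*(63/(-5)) = 58*(-⅕*63) = 58*(-63/5) = -3654/5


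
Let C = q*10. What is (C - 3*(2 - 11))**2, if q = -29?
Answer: 69169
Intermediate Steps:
C = -290 (C = -29*10 = -290)
(C - 3*(2 - 11))**2 = (-290 - 3*(2 - 11))**2 = (-290 - 3*(-9))**2 = (-290 + 27)**2 = (-263)**2 = 69169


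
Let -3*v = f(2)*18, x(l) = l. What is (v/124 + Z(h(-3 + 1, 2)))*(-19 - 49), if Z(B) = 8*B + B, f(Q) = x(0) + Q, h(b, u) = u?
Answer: -37740/31 ≈ -1217.4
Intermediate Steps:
f(Q) = Q (f(Q) = 0 + Q = Q)
Z(B) = 9*B
v = -12 (v = -2*18/3 = -⅓*36 = -12)
(v/124 + Z(h(-3 + 1, 2)))*(-19 - 49) = (-12/124 + 9*2)*(-19 - 49) = (-12*1/124 + 18)*(-68) = (-3/31 + 18)*(-68) = (555/31)*(-68) = -37740/31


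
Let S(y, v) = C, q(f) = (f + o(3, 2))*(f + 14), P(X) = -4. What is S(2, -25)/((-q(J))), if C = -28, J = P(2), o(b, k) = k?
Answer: -7/5 ≈ -1.4000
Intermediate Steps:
J = -4
q(f) = (2 + f)*(14 + f) (q(f) = (f + 2)*(f + 14) = (2 + f)*(14 + f))
S(y, v) = -28
S(2, -25)/((-q(J))) = -28*(-1/(28 + (-4)² + 16*(-4))) = -28*(-1/(28 + 16 - 64)) = -28/((-1*(-20))) = -28/20 = -28*1/20 = -7/5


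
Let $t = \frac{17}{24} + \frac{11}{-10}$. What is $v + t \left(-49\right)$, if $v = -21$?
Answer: $- \frac{217}{120} \approx -1.8083$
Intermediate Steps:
$t = - \frac{47}{120}$ ($t = 17 \cdot \frac{1}{24} + 11 \left(- \frac{1}{10}\right) = \frac{17}{24} - \frac{11}{10} = - \frac{47}{120} \approx -0.39167$)
$v + t \left(-49\right) = -21 - - \frac{2303}{120} = -21 + \frac{2303}{120} = - \frac{217}{120}$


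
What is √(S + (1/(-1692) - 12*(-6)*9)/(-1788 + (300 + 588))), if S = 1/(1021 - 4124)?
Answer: I*√496398799501345/26251380 ≈ 0.84872*I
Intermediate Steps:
S = -1/3103 (S = 1/(-3103) = -1/3103 ≈ -0.00032227)
√(S + (1/(-1692) - 12*(-6)*9)/(-1788 + (300 + 588))) = √(-1/3103 + (1/(-1692) - 12*(-6)*9)/(-1788 + (300 + 588))) = √(-1/3103 + (-1/1692 + 72*9)/(-1788 + 888)) = √(-1/3103 + (-1/1692 + 648)/(-900)) = √(-1/3103 + (1096415/1692)*(-1/900)) = √(-1/3103 - 219283/304560) = √(-680739709/945049680) = I*√496398799501345/26251380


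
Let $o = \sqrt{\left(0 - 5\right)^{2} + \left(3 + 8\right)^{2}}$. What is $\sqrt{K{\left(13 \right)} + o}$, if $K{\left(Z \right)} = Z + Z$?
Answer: $\sqrt{26 + \sqrt{146}} \approx 6.1711$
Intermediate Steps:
$K{\left(Z \right)} = 2 Z$
$o = \sqrt{146}$ ($o = \sqrt{\left(-5\right)^{2} + 11^{2}} = \sqrt{25 + 121} = \sqrt{146} \approx 12.083$)
$\sqrt{K{\left(13 \right)} + o} = \sqrt{2 \cdot 13 + \sqrt{146}} = \sqrt{26 + \sqrt{146}}$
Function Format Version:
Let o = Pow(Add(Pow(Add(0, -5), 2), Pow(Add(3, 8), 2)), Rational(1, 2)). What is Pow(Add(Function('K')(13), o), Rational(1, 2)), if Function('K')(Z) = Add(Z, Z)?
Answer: Pow(Add(26, Pow(146, Rational(1, 2))), Rational(1, 2)) ≈ 6.1711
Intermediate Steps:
Function('K')(Z) = Mul(2, Z)
o = Pow(146, Rational(1, 2)) (o = Pow(Add(Pow(-5, 2), Pow(11, 2)), Rational(1, 2)) = Pow(Add(25, 121), Rational(1, 2)) = Pow(146, Rational(1, 2)) ≈ 12.083)
Pow(Add(Function('K')(13), o), Rational(1, 2)) = Pow(Add(Mul(2, 13), Pow(146, Rational(1, 2))), Rational(1, 2)) = Pow(Add(26, Pow(146, Rational(1, 2))), Rational(1, 2))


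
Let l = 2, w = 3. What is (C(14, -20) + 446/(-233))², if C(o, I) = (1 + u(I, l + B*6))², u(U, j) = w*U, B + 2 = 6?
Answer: 657116133129/54289 ≈ 1.2104e+7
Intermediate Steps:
B = 4 (B = -2 + 6 = 4)
u(U, j) = 3*U
C(o, I) = (1 + 3*I)²
(C(14, -20) + 446/(-233))² = ((1 + 3*(-20))² + 446/(-233))² = ((1 - 60)² + 446*(-1/233))² = ((-59)² - 446/233)² = (3481 - 446/233)² = (810627/233)² = 657116133129/54289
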